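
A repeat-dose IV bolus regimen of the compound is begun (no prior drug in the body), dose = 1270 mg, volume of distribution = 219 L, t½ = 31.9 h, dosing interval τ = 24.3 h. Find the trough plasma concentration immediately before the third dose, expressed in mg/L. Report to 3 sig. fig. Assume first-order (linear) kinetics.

C₀ per dose = Dose / Vd = 1270 / 219 = 5.799 mg/L
k = ln2 / t½ = 0.693147 / 31.9 = 0.02173 h⁻¹
Fraction remaining after one interval: r = e^(−kτ) = e^(−0.02173 × 24.3) = 0.5898
Before dose 3, 2 doses have been given (aged 1τ, 2τ).
C_trough = C₀ × (r + r²) = 5.799 × (0.5898 + 0.3479) = 5.438 mg/L

5.44 mg/L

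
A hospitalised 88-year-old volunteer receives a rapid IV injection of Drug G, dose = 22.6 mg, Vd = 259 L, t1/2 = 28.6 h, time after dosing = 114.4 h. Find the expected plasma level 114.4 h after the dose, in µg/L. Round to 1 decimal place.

5.5 µg/L

C₀ = Dose / Vd = 22.60 / 259 = 0.08726 mg/L
k = ln2 / t½ = 0.693147 / 28.6 = 0.02424 h⁻¹
t / t½ = 114.4 / 28.6 = 4 half-lives
C = C₀ × (1/2)^4 = 0.08726 × 0.06250 = 0.005454 mg/L
Convert: 0.005454 mg/L × 1000 = 5.454 µg/L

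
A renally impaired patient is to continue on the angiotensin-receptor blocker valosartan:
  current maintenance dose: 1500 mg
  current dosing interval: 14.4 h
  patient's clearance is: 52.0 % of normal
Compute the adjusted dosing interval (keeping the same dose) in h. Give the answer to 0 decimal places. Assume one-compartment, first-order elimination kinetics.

To keep the same average steady-state level, dosing rate must scale with clearance.
CL ratio = 52.0 / 100 = 0.5200
New interval (same dose) = 14.4 / 0.5200 = 27.69 h

28 h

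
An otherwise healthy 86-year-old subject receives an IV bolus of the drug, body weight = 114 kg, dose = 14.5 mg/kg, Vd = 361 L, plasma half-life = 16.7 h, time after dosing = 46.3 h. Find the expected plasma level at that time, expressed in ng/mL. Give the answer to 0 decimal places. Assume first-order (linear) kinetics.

Total dose = 14.5 × 114 = 1653 mg
C₀ = Dose / Vd = 1653 / 361 = 4.579 mg/L
k = ln2 / t½ = 0.693147 / 16.7 = 0.04151 h⁻¹
C = C₀ · e^(−k·t) = 4.579 × e^(−0.04151 × 46.3)
  = 4.579 × 0.1463 = 0.6699 mg/L
Convert: 0.6699 mg/L × 1000 = 669.9 ng/mL

670 ng/mL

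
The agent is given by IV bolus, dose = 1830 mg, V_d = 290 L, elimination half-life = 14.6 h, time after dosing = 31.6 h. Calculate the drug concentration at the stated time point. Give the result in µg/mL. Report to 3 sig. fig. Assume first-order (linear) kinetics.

C₀ = Dose / Vd = 1830 / 290 = 6.310 mg/L
k = ln2 / t½ = 0.693147 / 14.6 = 0.04748 h⁻¹
C = C₀ · e^(−k·t) = 6.310 × e^(−0.04748 × 31.6)
  = 6.310 × 0.2230 = 1.407 mg/L
(1.407 mg/L = 1.407 µg/mL)

1.41 µg/mL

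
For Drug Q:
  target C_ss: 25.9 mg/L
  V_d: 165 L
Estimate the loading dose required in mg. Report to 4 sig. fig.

LD = Css × Vd = 25.9 × 165 = 4274 mg

4274 mg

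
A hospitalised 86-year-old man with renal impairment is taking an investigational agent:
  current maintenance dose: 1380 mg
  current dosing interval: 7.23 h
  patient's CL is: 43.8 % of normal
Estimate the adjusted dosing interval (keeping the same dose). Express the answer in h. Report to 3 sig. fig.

To keep the same average steady-state level, dosing rate must scale with clearance.
CL ratio = 43.8 / 100 = 0.4380
New interval (same dose) = 7.23 / 0.4380 = 16.51 h

16.5 h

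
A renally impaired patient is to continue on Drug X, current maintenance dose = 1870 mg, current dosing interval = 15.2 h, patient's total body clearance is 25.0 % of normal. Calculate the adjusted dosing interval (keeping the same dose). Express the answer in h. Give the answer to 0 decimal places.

To keep the same average steady-state level, dosing rate must scale with clearance.
CL ratio = 25.0 / 100 = 0.2500
New interval (same dose) = 15.2 / 0.2500 = 60.80 h

61 h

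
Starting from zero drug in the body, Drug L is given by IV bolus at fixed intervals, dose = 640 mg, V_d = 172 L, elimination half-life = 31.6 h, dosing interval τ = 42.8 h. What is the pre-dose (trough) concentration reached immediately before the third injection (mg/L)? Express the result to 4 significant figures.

C₀ per dose = Dose / Vd = 640 / 172 = 3.721 mg/L
k = ln2 / t½ = 0.693147 / 31.6 = 0.02194 h⁻¹
Fraction remaining after one interval: r = e^(−kτ) = e^(−0.02194 × 42.8) = 0.3910
Before dose 3, 2 doses have been given (aged 1τ, 2τ).
C_trough = C₀ × (r + r²) = 3.721 × (0.3910 + 0.1529) = 2.024 mg/L

2.024 mg/L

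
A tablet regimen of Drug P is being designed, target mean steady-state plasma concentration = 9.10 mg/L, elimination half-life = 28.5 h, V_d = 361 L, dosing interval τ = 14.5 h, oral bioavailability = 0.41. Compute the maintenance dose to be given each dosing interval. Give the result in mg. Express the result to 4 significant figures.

k = ln2 / t½ = 0.693147 / 28.5 = 0.02432 h⁻¹
CL = k × Vd = 0.02432 × 361 = 8.780 L/h
At steady state, F × (Dose/τ) = Css × CL.
Dose = Css × CL × τ / F = 9.10 × 8.780 × 14.5 / 0.41 = 2826 mg

2826 mg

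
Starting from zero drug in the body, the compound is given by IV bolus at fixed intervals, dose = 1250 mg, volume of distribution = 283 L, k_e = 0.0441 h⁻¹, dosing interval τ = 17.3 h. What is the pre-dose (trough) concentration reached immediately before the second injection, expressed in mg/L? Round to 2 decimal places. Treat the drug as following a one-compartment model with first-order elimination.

2.06 mg/L

C₀ per dose = Dose / Vd = 1250 / 283 = 4.417 mg/L
Fraction remaining after one interval: r = e^(−kτ) = e^(−0.04410 × 17.3) = 0.4663
Before dose 2, 1 dose has been given (aged 1τ).
C_trough = C₀ × r = 4.417 × 0.4663 = 2.060 mg/L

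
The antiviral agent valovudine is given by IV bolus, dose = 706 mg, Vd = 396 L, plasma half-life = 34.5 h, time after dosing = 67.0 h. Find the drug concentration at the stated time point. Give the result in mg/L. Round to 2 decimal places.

C₀ = Dose / Vd = 706.0 / 396 = 1.783 mg/L
k = ln2 / t½ = 0.693147 / 34.5 = 0.02009 h⁻¹
C = C₀ · e^(−k·t) = 1.783 × e^(−0.02009 × 67.0)
  = 1.783 × 0.2603 = 0.4641 mg/L

0.46 mg/L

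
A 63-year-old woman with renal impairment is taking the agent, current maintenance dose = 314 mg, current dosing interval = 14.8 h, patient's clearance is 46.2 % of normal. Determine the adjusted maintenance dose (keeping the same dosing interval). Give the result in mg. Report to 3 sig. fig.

145 mg

To keep the same average steady-state level, dosing rate must scale with clearance.
CL ratio = 46.2 / 100 = 0.4620
New dose (same interval) = 314 × 0.4620 = 145.1 mg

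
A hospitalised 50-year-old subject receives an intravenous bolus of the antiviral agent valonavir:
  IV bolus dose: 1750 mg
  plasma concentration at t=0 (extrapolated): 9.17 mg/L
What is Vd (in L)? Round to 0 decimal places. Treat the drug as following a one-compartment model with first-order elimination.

Vd = Dose / C₀ = 1750 / 9.17 = 190.8 L

191 L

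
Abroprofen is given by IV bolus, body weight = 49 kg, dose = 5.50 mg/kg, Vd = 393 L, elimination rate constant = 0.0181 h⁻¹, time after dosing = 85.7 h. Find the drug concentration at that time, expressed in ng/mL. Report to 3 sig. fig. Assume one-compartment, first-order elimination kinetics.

Total dose = 5.50 × 49 = 269.5 mg
C₀ = Dose / Vd = 269.5 / 393 = 0.6858 mg/L
C = C₀ · e^(−k·t) = 0.6858 × e^(−0.01810 × 85.7)
  = 0.6858 × 0.2120 = 0.1454 mg/L
Convert: 0.1454 mg/L × 1000 = 145.4 ng/mL

145 ng/mL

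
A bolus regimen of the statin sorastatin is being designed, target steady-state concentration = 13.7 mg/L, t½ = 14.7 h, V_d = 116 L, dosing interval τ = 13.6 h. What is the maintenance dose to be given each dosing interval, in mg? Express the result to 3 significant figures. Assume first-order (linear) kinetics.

k = ln2 / t½ = 0.693147 / 14.7 = 0.04715 h⁻¹
CL = k × Vd = 0.04715 × 116 = 5.469 L/h
At steady state, Dose/τ = Css × CL.
Dose = Css × CL × τ = 13.7 × 5.469 × 13.6 = 1019 mg

1020 mg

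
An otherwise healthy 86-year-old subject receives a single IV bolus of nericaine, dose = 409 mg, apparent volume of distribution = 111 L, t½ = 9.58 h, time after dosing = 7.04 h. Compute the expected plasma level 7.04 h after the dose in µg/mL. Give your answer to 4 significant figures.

C₀ = Dose / Vd = 409.0 / 111 = 3.685 mg/L
k = ln2 / t½ = 0.693147 / 9.58 = 0.07235 h⁻¹
C = C₀ · e^(−k·t) = 3.685 × e^(−0.07235 × 7.04)
  = 3.685 × 0.6009 = 2.214 mg/L
(2.214 mg/L = 2.214 µg/mL)

2.214 µg/mL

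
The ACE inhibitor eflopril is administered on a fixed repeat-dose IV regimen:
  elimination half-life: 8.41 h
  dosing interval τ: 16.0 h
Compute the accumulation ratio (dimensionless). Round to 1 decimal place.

1.4

k = ln2 / t½ = 0.693147 / 8.41 = 0.08242 h⁻¹
e^(−kτ) = e^(−0.08242 × 16.0) = 0.2675
Accumulation ratio R = 1 / (1 − e^(−kτ)) = 1 / (1 − 0.2675) = 1.365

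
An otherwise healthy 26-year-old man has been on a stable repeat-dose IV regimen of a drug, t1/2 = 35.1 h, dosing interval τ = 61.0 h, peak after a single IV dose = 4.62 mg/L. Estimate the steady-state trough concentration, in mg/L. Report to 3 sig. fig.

k = ln2 / t½ = 0.693147 / 35.1 = 0.01975 h⁻¹
e^(−kτ) = e^(−0.01975 × 61.0) = 0.2998
Accumulation ratio R = 1 / (1 − e^(−kτ)) = 1 / (1 − 0.2998) = 1.428
Steady-state trough = C₀ × R × e^(−kτ) = 4.62 × 1.428 × 0.2998 = 1.978 mg/L

1.98 mg/L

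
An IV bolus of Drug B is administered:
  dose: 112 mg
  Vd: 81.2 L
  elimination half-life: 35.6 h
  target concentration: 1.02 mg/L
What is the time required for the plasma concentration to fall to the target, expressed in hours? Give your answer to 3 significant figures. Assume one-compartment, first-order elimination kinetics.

C₀ = Dose / Vd = 112.0 / 81.2 = 1.379 mg/L
k = ln2 / t½ = 0.693147 / 35.6 = 0.01947 h⁻¹
t = ln(C₀ / C) / k = ln(1.379 / 1.02) / 0.01947
  = ln(1.352) / 0.01947 = 0.3016 / 0.01947 = 15.49 h

15.5 h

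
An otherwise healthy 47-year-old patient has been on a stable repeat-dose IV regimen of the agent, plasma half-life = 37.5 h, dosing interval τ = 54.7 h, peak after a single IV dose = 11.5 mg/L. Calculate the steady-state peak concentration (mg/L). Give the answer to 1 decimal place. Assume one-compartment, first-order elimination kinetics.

k = ln2 / t½ = 0.693147 / 37.5 = 0.01848 h⁻¹
e^(−kτ) = e^(−0.01848 × 54.7) = 0.3639
Accumulation ratio R = 1 / (1 − e^(−kτ)) = 1 / (1 − 0.3639) = 1.572
Steady-state peak = C₀ × R = 11.5 × 1.572 = 18.08 mg/L

18.1 mg/L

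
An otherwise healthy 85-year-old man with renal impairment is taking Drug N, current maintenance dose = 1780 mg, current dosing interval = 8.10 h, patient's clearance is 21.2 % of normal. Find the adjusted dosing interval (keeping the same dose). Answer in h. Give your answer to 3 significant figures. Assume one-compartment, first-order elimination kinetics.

To keep the same average steady-state level, dosing rate must scale with clearance.
CL ratio = 21.2 / 100 = 0.2120
New interval (same dose) = 8.10 / 0.2120 = 38.21 h

38.2 h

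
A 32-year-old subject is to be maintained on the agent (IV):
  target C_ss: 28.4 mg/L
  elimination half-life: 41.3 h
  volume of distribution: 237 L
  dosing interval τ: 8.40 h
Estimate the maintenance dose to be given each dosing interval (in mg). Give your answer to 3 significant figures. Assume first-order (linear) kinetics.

949 mg

k = ln2 / t½ = 0.693147 / 41.3 = 0.01678 h⁻¹
CL = k × Vd = 0.01678 × 237 = 3.977 L/h
At steady state, Dose/τ = Css × CL.
Dose = Css × CL × τ = 28.4 × 3.977 × 8.40 = 948.8 mg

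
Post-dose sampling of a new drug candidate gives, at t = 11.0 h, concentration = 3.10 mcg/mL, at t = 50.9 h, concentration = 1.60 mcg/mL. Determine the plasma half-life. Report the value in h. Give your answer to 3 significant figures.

k = ln(C₁/C₂) / (t₂ − t₁) = ln(3.10/1.60) / (50.9 − 11.0)
  = 0.6614 / 39.90 = 0.01658 h⁻¹
t½ = ln2 / k = 0.693147 / 0.01658 = 41.81 h

41.8 h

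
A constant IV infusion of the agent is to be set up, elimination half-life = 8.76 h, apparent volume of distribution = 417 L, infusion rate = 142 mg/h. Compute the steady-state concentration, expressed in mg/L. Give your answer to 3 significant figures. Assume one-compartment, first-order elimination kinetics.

k = ln2 / t½ = 0.693147 / 8.76 = 0.07913 h⁻¹
CL = k × Vd = 0.07913 × 417 = 33.00 L/h
At steady state Css = R₀ / CL = 142 / 33.00 = 4.303 mg/L

4.30 mg/L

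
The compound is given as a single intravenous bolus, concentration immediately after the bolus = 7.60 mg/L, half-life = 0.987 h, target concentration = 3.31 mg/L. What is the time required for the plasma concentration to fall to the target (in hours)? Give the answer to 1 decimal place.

k = ln2 / t½ = 0.693147 / 0.987 = 0.7023 h⁻¹
t = ln(C₀ / C) / k = ln(7.600 / 3.31) / 0.7023
  = ln(2.296) / 0.7023 = 0.8312 / 0.7023 = 1.184 h

1.2 h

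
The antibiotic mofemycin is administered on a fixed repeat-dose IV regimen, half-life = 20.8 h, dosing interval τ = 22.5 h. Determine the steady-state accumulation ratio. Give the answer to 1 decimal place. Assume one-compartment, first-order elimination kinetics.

k = ln2 / t½ = 0.693147 / 20.8 = 0.03332 h⁻¹
e^(−kτ) = e^(−0.03332 × 22.5) = 0.4725
Accumulation ratio R = 1 / (1 − e^(−kτ)) = 1 / (1 − 0.4725) = 1.896

1.9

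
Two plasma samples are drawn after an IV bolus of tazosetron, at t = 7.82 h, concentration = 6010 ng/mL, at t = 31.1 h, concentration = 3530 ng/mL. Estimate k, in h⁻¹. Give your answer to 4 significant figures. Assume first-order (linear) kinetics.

k = ln(C₁/C₂) / (t₂ − t₁) = ln(6010/3530) / (31.1 − 7.82)
  = 0.5321 / 23.28 = 0.02286 h⁻¹

0.02286 h⁻¹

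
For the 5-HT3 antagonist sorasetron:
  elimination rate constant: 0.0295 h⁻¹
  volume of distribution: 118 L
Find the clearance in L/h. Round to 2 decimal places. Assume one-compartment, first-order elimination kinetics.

CL = k × Vd = 0.0295 × 118 = 3.481 L/h

3.48 L/h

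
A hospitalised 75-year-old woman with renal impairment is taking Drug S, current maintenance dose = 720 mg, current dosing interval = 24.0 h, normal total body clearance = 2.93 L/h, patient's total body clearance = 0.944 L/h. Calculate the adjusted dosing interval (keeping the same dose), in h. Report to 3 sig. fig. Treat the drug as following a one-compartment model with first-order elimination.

74.5 h

To keep the same average steady-state level, dosing rate must scale with clearance.
CL ratio = 0.944 / 2.93 = 0.3222
New interval (same dose) = 24.0 / 0.3222 = 74.49 h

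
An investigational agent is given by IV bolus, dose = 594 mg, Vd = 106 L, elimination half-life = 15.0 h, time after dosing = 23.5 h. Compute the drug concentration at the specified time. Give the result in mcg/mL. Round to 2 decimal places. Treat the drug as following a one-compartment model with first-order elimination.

1.89 mcg/mL

C₀ = Dose / Vd = 594.0 / 106 = 5.604 mg/L
k = ln2 / t½ = 0.693147 / 15.0 = 0.04621 h⁻¹
C = C₀ · e^(−k·t) = 5.604 × e^(−0.04621 × 23.5)
  = 5.604 × 0.3376 = 1.892 mg/L
(1.892 mg/L = 1.892 mcg/mL)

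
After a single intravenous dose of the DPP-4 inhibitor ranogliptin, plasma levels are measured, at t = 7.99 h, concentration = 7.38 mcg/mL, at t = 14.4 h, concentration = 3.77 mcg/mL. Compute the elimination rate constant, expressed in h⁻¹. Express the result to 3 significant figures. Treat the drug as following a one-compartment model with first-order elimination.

0.105 h⁻¹

k = ln(C₁/C₂) / (t₂ − t₁) = ln(7.38/3.77) / (14.4 − 7.99)
  = 0.6717 / 6.410 = 0.1048 h⁻¹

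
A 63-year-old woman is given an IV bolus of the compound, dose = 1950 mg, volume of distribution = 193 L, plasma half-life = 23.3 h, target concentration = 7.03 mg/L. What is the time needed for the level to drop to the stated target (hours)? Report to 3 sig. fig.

C₀ = Dose / Vd = 1950 / 193 = 10.10 mg/L
k = ln2 / t½ = 0.693147 / 23.3 = 0.02975 h⁻¹
t = ln(C₀ / C) / k = ln(10.10 / 7.03) / 0.02975
  = ln(1.437) / 0.02975 = 0.3626 / 0.02975 = 12.19 h

12.2 h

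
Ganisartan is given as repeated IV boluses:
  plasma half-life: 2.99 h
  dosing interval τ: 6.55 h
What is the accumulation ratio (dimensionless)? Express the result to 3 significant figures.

k = ln2 / t½ = 0.693147 / 2.99 = 0.2318 h⁻¹
e^(−kτ) = e^(−0.2318 × 6.55) = 0.2191
Accumulation ratio R = 1 / (1 − e^(−kτ)) = 1 / (1 − 0.2191) = 1.281

1.28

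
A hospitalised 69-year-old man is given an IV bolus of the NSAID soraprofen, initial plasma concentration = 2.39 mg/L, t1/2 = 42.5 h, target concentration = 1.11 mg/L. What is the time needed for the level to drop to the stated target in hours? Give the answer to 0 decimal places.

k = ln2 / t½ = 0.693147 / 42.5 = 0.01631 h⁻¹
t = ln(C₀ / C) / k = ln(2.390 / 1.11) / 0.01631
  = ln(2.153) / 0.01631 = 0.7669 / 0.01631 = 47.02 h

47 h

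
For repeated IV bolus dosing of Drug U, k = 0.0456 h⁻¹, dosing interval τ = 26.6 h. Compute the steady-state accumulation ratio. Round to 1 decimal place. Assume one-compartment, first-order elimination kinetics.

1.4

e^(−kτ) = e^(−0.04560 × 26.6) = 0.2973
Accumulation ratio R = 1 / (1 − e^(−kτ)) = 1 / (1 − 0.2973) = 1.423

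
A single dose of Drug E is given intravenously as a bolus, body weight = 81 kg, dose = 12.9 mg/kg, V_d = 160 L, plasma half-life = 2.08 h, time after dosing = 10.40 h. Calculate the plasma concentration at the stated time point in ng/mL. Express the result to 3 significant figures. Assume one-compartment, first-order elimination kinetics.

204 ng/mL

Total dose = 12.9 × 81 = 1045 mg
C₀ = Dose / Vd = 1045 / 160 = 6.531 mg/L
k = ln2 / t½ = 0.693147 / 2.08 = 0.3332 h⁻¹
t / t½ = 10.40 / 2.08 = 5 half-lives
C = C₀ × (1/2)^5 = 6.531 × 0.03125 = 0.2041 mg/L
Convert: 0.2041 mg/L × 1000 = 204.1 ng/mL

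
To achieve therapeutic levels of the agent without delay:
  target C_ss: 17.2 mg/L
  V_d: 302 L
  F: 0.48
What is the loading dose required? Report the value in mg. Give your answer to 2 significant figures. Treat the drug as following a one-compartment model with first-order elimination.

LD = Css × Vd / F = 17.2 × 302 / 0.48 = 10820 mg

11000 mg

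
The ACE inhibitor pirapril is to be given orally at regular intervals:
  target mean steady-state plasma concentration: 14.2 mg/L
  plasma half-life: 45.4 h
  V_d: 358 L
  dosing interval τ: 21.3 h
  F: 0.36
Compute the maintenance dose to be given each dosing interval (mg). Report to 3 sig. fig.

k = ln2 / t½ = 0.693147 / 45.4 = 0.01527 h⁻¹
CL = k × Vd = 0.01527 × 358 = 5.467 L/h
At steady state, F × (Dose/τ) = Css × CL.
Dose = Css × CL × τ / F = 14.2 × 5.467 × 21.3 / 0.36 = 4593 mg

4590 mg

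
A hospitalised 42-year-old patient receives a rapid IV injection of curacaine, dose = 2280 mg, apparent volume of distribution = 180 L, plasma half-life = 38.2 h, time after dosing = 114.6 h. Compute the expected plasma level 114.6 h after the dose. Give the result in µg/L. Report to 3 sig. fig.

1580 µg/L

C₀ = Dose / Vd = 2280 / 180 = 12.67 mg/L
k = ln2 / t½ = 0.693147 / 38.2 = 0.01815 h⁻¹
t / t½ = 114.6 / 38.2 = 3 half-lives
C = C₀ × (1/2)^3 = 12.67 × 0.1250 = 1.584 mg/L
Convert: 1.584 mg/L × 1000 = 1584 µg/L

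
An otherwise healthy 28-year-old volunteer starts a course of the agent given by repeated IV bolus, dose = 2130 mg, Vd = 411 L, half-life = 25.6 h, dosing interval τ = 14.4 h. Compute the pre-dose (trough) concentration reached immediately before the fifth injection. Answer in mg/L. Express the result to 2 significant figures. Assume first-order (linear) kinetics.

C₀ per dose = Dose / Vd = 2130 / 411 = 5.182 mg/L
k = ln2 / t½ = 0.693147 / 25.6 = 0.02708 h⁻¹
Fraction remaining after one interval: r = e^(−kτ) = e^(−0.02708 × 14.4) = 0.6771
Before dose 5, 4 doses have been given (aged 1τ, 2τ, 3τ, 4τ).
C_trough = C₀ × (r + r² + … + r^4) = C₀ × r(1−r^4)/(1−r)
        = 5.182 × 0.6771 × (1 − 0.2102) / (1 − 0.6771) = 8.582 mg/L

8.6 mg/L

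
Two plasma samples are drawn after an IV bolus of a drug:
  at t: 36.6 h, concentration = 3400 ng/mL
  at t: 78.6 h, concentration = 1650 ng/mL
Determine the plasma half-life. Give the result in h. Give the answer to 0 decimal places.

40 h

k = ln(C₁/C₂) / (t₂ − t₁) = ln(3400/1650) / (78.6 − 36.6)
  = 0.7230 / 42.00 = 0.01721 h⁻¹
t½ = ln2 / k = 0.693147 / 0.01721 = 40.28 h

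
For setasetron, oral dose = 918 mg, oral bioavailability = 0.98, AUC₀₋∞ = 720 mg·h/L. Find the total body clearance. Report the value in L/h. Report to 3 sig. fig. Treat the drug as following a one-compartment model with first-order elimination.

CL = F·Dose / AUC = 0.98 × 918 / 720 = 1.250 L/h

1.25 L/h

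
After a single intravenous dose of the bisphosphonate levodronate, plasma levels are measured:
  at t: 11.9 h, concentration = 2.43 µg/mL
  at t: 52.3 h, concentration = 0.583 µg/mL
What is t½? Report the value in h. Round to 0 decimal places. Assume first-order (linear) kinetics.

20 h

k = ln(C₁/C₂) / (t₂ − t₁) = ln(2.43/0.583) / (52.3 − 11.9)
  = 1.427 / 40.40 = 0.03532 h⁻¹
t½ = ln2 / k = 0.693147 / 0.03532 = 19.62 h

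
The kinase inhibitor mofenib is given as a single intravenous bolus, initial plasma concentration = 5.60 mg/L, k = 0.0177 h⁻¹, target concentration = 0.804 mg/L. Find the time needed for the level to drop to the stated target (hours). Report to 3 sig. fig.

110 h

t = ln(C₀ / C) / k = ln(5.600 / 0.804) / 0.01770
  = ln(6.965) / 0.01770 = 1.941 / 0.01770 = 109.7 h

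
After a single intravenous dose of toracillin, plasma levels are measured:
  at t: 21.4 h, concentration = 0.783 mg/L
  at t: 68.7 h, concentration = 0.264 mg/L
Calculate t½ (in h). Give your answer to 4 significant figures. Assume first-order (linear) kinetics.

k = ln(C₁/C₂) / (t₂ − t₁) = ln(0.783/0.264) / (68.7 − 21.4)
  = 1.087 / 47.30 = 0.02298 h⁻¹
t½ = ln2 / k = 0.693147 / 0.02298 = 30.16 h

30.16 h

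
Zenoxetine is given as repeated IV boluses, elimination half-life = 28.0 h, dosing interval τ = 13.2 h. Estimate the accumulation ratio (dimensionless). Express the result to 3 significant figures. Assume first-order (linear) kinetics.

k = ln2 / t½ = 0.693147 / 28.0 = 0.02476 h⁻¹
e^(−kτ) = e^(−0.02476 × 13.2) = 0.7212
Accumulation ratio R = 1 / (1 − e^(−kτ)) = 1 / (1 − 0.7212) = 3.587

3.59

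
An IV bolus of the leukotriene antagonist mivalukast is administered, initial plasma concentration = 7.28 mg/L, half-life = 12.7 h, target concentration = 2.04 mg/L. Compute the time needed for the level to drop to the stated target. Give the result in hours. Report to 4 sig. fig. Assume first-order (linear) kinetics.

k = ln2 / t½ = 0.693147 / 12.7 = 0.05458 h⁻¹
t = ln(C₀ / C) / k = ln(7.280 / 2.04) / 0.05458
  = ln(3.569) / 0.05458 = 1.272 / 0.05458 = 23.31 h

23.31 h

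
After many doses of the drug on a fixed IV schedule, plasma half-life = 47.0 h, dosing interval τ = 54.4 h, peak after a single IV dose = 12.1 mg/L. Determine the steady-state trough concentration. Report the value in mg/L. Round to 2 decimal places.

k = ln2 / t½ = 0.693147 / 47.0 = 0.01475 h⁻¹
e^(−kτ) = e^(−0.01475 × 54.4) = 0.4483
Accumulation ratio R = 1 / (1 − e^(−kτ)) = 1 / (1 − 0.4483) = 1.813
Steady-state trough = C₀ × R × e^(−kτ) = 12.1 × 1.813 × 0.4483 = 9.834 mg/L

9.83 mg/L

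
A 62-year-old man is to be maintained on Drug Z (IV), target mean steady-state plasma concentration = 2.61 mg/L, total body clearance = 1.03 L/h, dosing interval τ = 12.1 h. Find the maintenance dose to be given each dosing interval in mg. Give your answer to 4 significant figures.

At steady state, Dose/τ = Css × CL.
Dose = Css × CL × τ = 2.61 × 1.030 × 12.1 = 32.53 mg

32.53 mg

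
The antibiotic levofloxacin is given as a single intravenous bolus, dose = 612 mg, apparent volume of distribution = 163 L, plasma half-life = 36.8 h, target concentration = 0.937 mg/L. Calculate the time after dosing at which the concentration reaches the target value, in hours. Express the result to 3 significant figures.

73.7 h

C₀ = Dose / Vd = 612.0 / 163 = 3.755 mg/L
k = ln2 / t½ = 0.693147 / 36.8 = 0.01884 h⁻¹
t = ln(C₀ / C) / k = ln(3.755 / 0.937) / 0.01884
  = ln(4.007) / 0.01884 = 1.388 / 0.01884 = 73.67 h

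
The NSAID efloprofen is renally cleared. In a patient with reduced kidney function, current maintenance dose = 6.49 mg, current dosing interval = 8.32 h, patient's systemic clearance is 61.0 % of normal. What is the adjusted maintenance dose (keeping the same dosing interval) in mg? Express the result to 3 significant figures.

3.96 mg

To keep the same average steady-state level, dosing rate must scale with clearance.
CL ratio = 61.0 / 100 = 0.6100
New dose (same interval) = 6.49 × 0.6100 = 3.959 mg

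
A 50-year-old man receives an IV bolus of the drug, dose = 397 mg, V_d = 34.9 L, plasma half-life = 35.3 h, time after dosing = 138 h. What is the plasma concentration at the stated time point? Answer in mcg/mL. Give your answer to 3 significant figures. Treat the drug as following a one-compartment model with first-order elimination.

C₀ = Dose / Vd = 397.0 / 34.9 = 11.38 mg/L
k = ln2 / t½ = 0.693147 / 35.3 = 0.01964 h⁻¹
C = C₀ · e^(−k·t) = 11.38 × e^(−0.01964 × 138)
  = 11.38 × 0.06652 = 0.7570 mg/L
(0.7570 mg/L = 0.7570 mcg/mL)

0.757 mcg/mL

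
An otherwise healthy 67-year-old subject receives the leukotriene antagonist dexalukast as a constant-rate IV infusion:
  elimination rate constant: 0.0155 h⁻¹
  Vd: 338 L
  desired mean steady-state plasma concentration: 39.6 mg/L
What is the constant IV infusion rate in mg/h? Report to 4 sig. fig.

207.5 mg/h

CL = k × Vd = 0.01550 × 338 = 5.239 L/h
At steady state, infusion rate R₀ = Css × CL = 39.6 × 5.239 = 207.5 mg/h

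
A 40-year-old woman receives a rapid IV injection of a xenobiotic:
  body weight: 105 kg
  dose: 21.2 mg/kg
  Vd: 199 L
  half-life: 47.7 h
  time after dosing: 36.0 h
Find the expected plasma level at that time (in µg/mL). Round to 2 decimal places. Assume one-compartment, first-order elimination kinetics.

Total dose = 21.2 × 105 = 2226 mg
C₀ = Dose / Vd = 2226 / 199 = 11.19 mg/L
k = ln2 / t½ = 0.693147 / 47.7 = 0.01453 h⁻¹
C = C₀ · e^(−k·t) = 11.19 × e^(−0.01453 × 36.0)
  = 11.19 × 0.5927 = 6.632 mg/L
(6.632 mg/L = 6.632 µg/mL)

6.63 µg/mL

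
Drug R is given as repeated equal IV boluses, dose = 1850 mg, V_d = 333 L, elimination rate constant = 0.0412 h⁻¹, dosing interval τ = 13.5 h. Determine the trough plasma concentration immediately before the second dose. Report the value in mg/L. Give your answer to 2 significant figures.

3.2 mg/L

C₀ per dose = Dose / Vd = 1850 / 333 = 5.556 mg/L
Fraction remaining after one interval: r = e^(−kτ) = e^(−0.04120 × 13.5) = 0.5734
Before dose 2, 1 dose has been given (aged 1τ).
C_trough = C₀ × r = 5.556 × 0.5734 = 3.186 mg/L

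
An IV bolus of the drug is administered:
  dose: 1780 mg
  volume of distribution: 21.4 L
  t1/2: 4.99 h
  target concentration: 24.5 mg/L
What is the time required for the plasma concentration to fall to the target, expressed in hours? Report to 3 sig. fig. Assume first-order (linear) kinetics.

8.80 h

C₀ = Dose / Vd = 1780 / 21.4 = 83.18 mg/L
k = ln2 / t½ = 0.693147 / 4.99 = 0.1389 h⁻¹
t = ln(C₀ / C) / k = ln(83.18 / 24.5) / 0.1389
  = ln(3.395) / 0.1389 = 1.222 / 0.1389 = 8.798 h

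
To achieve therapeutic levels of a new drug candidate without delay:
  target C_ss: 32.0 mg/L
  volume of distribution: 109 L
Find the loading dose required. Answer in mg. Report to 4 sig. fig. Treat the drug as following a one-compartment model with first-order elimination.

LD = Css × Vd = 32.0 × 109 = 3488 mg

3488 mg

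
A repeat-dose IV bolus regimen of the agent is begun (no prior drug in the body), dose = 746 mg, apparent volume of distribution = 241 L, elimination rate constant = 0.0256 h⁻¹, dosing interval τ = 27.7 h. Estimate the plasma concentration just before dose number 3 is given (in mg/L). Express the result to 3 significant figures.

C₀ per dose = Dose / Vd = 746 / 241 = 3.095 mg/L
Fraction remaining after one interval: r = e^(−kτ) = e^(−0.02560 × 27.7) = 0.4921
Before dose 3, 2 doses have been given (aged 1τ, 2τ).
C_trough = C₀ × (r + r²) = 3.095 × (0.4921 + 0.2422) = 2.273 mg/L

2.27 mg/L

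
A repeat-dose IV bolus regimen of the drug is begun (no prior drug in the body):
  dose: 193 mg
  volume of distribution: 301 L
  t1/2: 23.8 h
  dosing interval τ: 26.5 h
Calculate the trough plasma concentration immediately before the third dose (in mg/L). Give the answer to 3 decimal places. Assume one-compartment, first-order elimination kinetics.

C₀ per dose = Dose / Vd = 193 / 301 = 0.6412 mg/L
k = ln2 / t½ = 0.693147 / 23.8 = 0.02912 h⁻¹
Fraction remaining after one interval: r = e^(−kτ) = e^(−0.02912 × 26.5) = 0.4622
Before dose 3, 2 doses have been given (aged 1τ, 2τ).
C_trough = C₀ × (r + r²) = 0.6412 × (0.4622 + 0.2136) = 0.4333 mg/L

0.433 mg/L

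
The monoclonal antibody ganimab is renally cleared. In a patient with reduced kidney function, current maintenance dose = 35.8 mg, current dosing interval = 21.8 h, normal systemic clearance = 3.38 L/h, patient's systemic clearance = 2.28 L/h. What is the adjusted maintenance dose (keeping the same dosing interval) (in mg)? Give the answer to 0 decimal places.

To keep the same average steady-state level, dosing rate must scale with clearance.
CL ratio = 2.28 / 3.38 = 0.6746
New dose (same interval) = 35.8 × 0.6746 = 24.15 mg

24 mg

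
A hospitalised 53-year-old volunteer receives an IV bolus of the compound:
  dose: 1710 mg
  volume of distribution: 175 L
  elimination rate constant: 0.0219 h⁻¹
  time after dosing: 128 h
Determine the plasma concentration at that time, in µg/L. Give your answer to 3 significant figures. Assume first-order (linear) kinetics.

592 µg/L

C₀ = Dose / Vd = 1710 / 175 = 9.771 mg/L
C = C₀ · e^(−k·t) = 9.771 × e^(−0.02190 × 128)
  = 9.771 × 0.06062 = 0.5923 mg/L
Convert: 0.5923 mg/L × 1000 = 592.3 µg/L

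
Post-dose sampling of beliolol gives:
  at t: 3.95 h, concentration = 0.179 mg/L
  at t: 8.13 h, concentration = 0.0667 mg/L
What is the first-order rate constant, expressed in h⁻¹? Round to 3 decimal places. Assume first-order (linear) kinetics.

k = ln(C₁/C₂) / (t₂ − t₁) = ln(0.179/0.0667) / (8.13 − 3.95)
  = 0.9872 / 4.180 = 0.2362 h⁻¹

0.236 h⁻¹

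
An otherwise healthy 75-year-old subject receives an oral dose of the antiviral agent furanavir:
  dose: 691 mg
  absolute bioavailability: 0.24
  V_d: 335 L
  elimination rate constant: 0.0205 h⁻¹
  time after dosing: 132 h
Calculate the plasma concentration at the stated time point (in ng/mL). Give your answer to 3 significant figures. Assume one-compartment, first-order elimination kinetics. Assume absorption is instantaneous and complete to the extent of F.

Amount reaching circulation = F × Dose = 0.24 × 691.0 = 165.8 mg
C₀ = F·Dose / Vd = 165.8 / 335 = 0.4949 mg/L
C = C₀ · e^(−k·t) = 0.4949 × e^(−0.02050 × 132)
  = 0.4949 × 0.06680 = 0.03306 mg/L
Convert: 0.03306 mg/L × 1000 = 33.06 ng/mL

33.1 ng/mL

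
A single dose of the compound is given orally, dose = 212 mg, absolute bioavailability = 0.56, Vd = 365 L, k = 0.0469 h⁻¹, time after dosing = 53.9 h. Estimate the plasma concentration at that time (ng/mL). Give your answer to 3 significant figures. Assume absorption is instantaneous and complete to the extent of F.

26.0 ng/mL

Amount reaching circulation = F × Dose = 0.56 × 212.0 = 118.7 mg
C₀ = F·Dose / Vd = 118.7 / 365 = 0.3252 mg/L
C = C₀ · e^(−k·t) = 0.3252 × e^(−0.04690 × 53.9)
  = 0.3252 × 0.07983 = 0.02596 mg/L
Convert: 0.02596 mg/L × 1000 = 25.96 ng/mL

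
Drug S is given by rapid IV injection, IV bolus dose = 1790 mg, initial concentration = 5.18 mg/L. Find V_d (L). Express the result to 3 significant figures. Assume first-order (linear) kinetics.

346 L

Vd = Dose / C₀ = 1790 / 5.18 = 345.6 L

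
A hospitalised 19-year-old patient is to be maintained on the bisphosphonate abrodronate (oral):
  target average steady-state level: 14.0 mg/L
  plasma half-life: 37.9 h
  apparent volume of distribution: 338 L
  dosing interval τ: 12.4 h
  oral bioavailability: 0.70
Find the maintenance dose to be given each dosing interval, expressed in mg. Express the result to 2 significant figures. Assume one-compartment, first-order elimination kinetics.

k = ln2 / t½ = 0.693147 / 37.9 = 0.01829 h⁻¹
CL = k × Vd = 0.01829 × 338 = 6.182 L/h
At steady state, F × (Dose/τ) = Css × CL.
Dose = Css × CL × τ / F = 14.0 × 6.182 × 12.4 / 0.70 = 1533 mg

1500 mg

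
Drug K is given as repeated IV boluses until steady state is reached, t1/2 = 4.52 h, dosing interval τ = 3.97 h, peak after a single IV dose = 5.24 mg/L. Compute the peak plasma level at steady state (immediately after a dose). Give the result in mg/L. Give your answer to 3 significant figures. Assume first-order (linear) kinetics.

k = ln2 / t½ = 0.693147 / 4.52 = 0.1534 h⁻¹
e^(−kτ) = e^(−0.1534 × 3.97) = 0.5439
Accumulation ratio R = 1 / (1 − e^(−kτ)) = 1 / (1 − 0.5439) = 2.193
Steady-state peak = C₀ × R = 5.24 × 2.193 = 11.49 mg/L

11.5 mg/L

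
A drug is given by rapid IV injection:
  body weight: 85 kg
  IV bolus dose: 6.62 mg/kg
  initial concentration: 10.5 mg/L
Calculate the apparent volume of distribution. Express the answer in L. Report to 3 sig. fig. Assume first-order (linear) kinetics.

53.6 L

Dose = 6.62 × 85 = 562.7 mg
Vd = Dose / C₀ = 562.7 / 10.5 = 53.59 L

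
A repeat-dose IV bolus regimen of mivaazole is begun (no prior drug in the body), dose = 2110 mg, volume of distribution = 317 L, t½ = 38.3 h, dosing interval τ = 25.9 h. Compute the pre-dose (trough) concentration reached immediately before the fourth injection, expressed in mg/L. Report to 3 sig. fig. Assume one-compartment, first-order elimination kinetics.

C₀ per dose = Dose / Vd = 2110 / 317 = 6.656 mg/L
k = ln2 / t½ = 0.693147 / 38.3 = 0.01810 h⁻¹
Fraction remaining after one interval: r = e^(−kτ) = e^(−0.01810 × 25.9) = 0.6258
Before dose 4, 3 doses have been given (aged 1τ, 2τ, 3τ).
C_trough = C₀ × (r + r² + … + r^3) = C₀ × r(1−r^3)/(1−r)
        = 6.656 × 0.6258 × (1 − 0.2451) / (1 − 0.6258) = 8.403 mg/L

8.40 mg/L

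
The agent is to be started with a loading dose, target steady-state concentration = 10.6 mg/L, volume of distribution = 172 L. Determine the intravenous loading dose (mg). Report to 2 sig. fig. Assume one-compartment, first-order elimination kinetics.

1800 mg

LD = Css × Vd = 10.6 × 172 = 1823 mg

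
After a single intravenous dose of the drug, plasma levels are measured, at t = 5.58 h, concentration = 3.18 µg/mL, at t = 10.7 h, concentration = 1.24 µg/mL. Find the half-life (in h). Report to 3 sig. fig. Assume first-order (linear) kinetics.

k = ln(C₁/C₂) / (t₂ − t₁) = ln(3.18/1.24) / (10.7 − 5.58)
  = 0.9418 / 5.120 = 0.1839 h⁻¹
t½ = ln2 / k = 0.693147 / 0.1839 = 3.769 h

3.77 h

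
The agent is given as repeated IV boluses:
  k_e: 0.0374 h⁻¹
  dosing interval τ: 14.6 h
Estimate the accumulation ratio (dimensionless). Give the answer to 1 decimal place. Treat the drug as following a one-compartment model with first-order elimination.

e^(−kτ) = e^(−0.03740 × 14.6) = 0.5792
Accumulation ratio R = 1 / (1 − e^(−kτ)) = 1 / (1 − 0.5792) = 2.376

2.4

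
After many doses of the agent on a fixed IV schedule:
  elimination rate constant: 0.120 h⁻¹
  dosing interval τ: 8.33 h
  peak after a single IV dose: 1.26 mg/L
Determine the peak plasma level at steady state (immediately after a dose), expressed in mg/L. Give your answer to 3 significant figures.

1.99 mg/L

e^(−kτ) = e^(−0.1200 × 8.33) = 0.3680
Accumulation ratio R = 1 / (1 − e^(−kτ)) = 1 / (1 − 0.3680) = 1.582
Steady-state peak = C₀ × R = 1.26 × 1.582 = 1.993 mg/L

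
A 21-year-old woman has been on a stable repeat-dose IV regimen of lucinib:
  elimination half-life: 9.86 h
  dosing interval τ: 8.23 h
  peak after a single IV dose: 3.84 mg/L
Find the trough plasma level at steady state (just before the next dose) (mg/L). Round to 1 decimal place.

k = ln2 / t½ = 0.693147 / 9.86 = 0.07030 h⁻¹
e^(−kτ) = e^(−0.07030 × 8.23) = 0.5607
Accumulation ratio R = 1 / (1 − e^(−kτ)) = 1 / (1 − 0.5607) = 2.276
Steady-state trough = C₀ × R × e^(−kτ) = 3.84 × 2.276 × 0.5607 = 4.900 mg/L

4.9 mg/L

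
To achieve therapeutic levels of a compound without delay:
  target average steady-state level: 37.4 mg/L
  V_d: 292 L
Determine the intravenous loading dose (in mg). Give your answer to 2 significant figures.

LD = Css × Vd = 37.4 × 292 = 10920 mg

11000 mg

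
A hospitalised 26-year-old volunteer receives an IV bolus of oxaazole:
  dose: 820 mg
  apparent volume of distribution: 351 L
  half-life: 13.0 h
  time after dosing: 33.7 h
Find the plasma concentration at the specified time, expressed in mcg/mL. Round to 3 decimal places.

0.387 mcg/mL

C₀ = Dose / Vd = 820.0 / 351 = 2.336 mg/L
k = ln2 / t½ = 0.693147 / 13.0 = 0.05332 h⁻¹
C = C₀ · e^(−k·t) = 2.336 × e^(−0.05332 × 33.7)
  = 2.336 × 0.1658 = 0.3873 mg/L
(0.3873 mg/L = 0.3873 mcg/mL)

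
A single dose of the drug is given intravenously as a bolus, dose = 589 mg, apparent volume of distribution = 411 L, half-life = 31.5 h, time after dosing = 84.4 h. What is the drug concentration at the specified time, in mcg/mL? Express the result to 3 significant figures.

0.224 mcg/mL

C₀ = Dose / Vd = 589.0 / 411 = 1.433 mg/L
k = ln2 / t½ = 0.693147 / 31.5 = 0.02200 h⁻¹
C = C₀ · e^(−k·t) = 1.433 × e^(−0.02200 × 84.4)
  = 1.433 × 0.1562 = 0.2238 mg/L
(0.2238 mg/L = 0.2238 mcg/mL)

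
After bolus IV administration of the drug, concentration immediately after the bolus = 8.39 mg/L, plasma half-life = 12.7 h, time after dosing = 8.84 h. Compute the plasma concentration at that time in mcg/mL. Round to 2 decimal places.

5.18 mcg/mL

k = ln2 / t½ = 0.693147 / 12.7 = 0.05458 h⁻¹
C = C₀ · e^(−k·t) = 8.390 × e^(−0.05458 × 8.84)
  = 8.390 × 0.6172 = 5.178 mg/L
(5.178 mg/L = 5.178 mcg/mL)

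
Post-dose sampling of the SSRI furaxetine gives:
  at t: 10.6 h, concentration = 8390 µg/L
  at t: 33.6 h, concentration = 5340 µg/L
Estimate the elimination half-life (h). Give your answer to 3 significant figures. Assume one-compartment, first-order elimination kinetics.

35.3 h

k = ln(C₁/C₂) / (t₂ − t₁) = ln(8390/5340) / (33.6 − 10.6)
  = 0.4518 / 23.00 = 0.01964 h⁻¹
t½ = ln2 / k = 0.693147 / 0.01964 = 35.29 h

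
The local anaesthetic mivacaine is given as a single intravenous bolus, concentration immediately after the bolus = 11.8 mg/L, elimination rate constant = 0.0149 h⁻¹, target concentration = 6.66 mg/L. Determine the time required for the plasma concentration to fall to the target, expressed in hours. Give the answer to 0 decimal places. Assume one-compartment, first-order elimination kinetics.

t = ln(C₀ / C) / k = ln(11.80 / 6.66) / 0.01490
  = ln(1.772) / 0.01490 = 0.5721 / 0.01490 = 38.40 h

38 h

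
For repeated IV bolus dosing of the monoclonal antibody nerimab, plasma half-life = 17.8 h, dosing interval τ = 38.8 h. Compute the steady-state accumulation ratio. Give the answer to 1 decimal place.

1.3

k = ln2 / t½ = 0.693147 / 17.8 = 0.03894 h⁻¹
e^(−kτ) = e^(−0.03894 × 38.8) = 0.2207
Accumulation ratio R = 1 / (1 − e^(−kτ)) = 1 / (1 − 0.2207) = 1.283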